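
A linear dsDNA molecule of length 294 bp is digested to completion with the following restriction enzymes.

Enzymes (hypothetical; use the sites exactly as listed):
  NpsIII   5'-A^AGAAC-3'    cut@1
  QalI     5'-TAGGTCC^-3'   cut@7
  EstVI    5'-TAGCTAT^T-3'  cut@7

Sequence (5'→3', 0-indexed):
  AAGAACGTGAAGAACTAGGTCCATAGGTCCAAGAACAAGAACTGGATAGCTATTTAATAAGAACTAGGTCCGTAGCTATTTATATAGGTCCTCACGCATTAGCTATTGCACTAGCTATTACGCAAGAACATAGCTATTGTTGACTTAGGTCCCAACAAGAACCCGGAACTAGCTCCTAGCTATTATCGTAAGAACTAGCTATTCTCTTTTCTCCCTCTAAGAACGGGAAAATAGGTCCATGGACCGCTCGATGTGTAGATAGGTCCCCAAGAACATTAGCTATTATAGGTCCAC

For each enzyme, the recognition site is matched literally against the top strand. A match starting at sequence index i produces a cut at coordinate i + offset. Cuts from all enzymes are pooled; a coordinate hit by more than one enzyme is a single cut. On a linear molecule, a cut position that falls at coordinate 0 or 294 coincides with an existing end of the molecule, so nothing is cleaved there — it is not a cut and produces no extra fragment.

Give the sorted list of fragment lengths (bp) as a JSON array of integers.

[1,1,2,3,5,6,6,6,7,8,8,9,9,12,12,12,12,12,13,14,15,15,16,17,19,26,28]

Site scan:
  NpsIII (AAGAAC, off=1): starts [0, 9, 30, 36, 58, 123, 156, 189, 218, 268] → cuts [1, 10, 31, 37, 59, 124, 157, 190, 219, 269]
  QalI (TAGGTCC, off=7): starts [15, 23, 64, 84, 145, 231, 259, 285] → cuts [22, 30, 71, 91, 152, 238, 266, 292]
  EstVI (TAGCTATT, off=7): starts [46, 72, 99, 111, 130, 176, 195, 276] → cuts [53, 79, 106, 118, 137, 183, 202, 283]

All cut coordinates (distinct, sorted): [1, 10, 22, 30, 31, 37, 53, 59, 71, 79, 91, 106, 118, 124, 137, 152, 157, 183, 190, 202, 219, 238, 266, 269, 283, 292]

Fragment lengths:
  [0,1): 1 bp
  [1,10): 9 bp
  [10,22): 12 bp
  [22,30): 8 bp
  [30,31): 1 bp
  [31,37): 6 bp
  [37,53): 16 bp
  [53,59): 6 bp
  [59,71): 12 bp
  [71,79): 8 bp
  [79,91): 12 bp
  [91,106): 15 bp
  [106,118): 12 bp
  [118,124): 6 bp
  [124,137): 13 bp
  [137,152): 15 bp
  [152,157): 5 bp
  [157,183): 26 bp
  [183,190): 7 bp
  [190,202): 12 bp
  [202,219): 17 bp
  [219,238): 19 bp
  [238,266): 28 bp
  [266,269): 3 bp
  [269,283): 14 bp
  [283,292): 9 bp
  [292,294): 2 bp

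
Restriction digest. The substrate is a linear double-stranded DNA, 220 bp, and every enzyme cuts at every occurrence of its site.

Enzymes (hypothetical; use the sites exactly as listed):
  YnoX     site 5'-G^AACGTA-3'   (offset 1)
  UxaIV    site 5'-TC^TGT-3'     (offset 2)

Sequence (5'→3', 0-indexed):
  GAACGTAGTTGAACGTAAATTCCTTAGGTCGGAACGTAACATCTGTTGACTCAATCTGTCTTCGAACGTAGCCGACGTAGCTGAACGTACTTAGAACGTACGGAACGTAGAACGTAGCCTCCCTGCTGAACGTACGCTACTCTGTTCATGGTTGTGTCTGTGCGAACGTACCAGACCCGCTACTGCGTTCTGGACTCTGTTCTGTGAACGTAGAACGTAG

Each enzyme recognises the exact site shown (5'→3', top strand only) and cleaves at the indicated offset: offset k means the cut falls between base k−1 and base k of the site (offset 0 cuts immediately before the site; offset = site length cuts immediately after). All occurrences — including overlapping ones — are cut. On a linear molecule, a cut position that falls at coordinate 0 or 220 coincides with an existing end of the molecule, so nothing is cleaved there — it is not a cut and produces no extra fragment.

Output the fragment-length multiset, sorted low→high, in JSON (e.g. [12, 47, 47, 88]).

Site scan:
  YnoX (GAACGTA, off=1): starts [0, 10, 31, 63, 82, 93, 102, 109, 127, 163, 205, 212] → cuts [1, 11, 32, 64, 83, 94, 103, 110, 128, 164, 206, 213]
  UxaIV (TCTGT, off=2): starts [41, 54, 140, 156, 195, 200] → cuts [43, 56, 142, 158, 197, 202]

All cut coordinates (distinct, sorted): [1, 11, 32, 43, 56, 64, 83, 94, 103, 110, 128, 142, 158, 164, 197, 202, 206, 213]

Fragment lengths:
  [0,1): 1 bp
  [1,11): 10 bp
  [11,32): 21 bp
  [32,43): 11 bp
  [43,56): 13 bp
  [56,64): 8 bp
  [64,83): 19 bp
  [83,94): 11 bp
  [94,103): 9 bp
  [103,110): 7 bp
  [110,128): 18 bp
  [128,142): 14 bp
  [142,158): 16 bp
  [158,164): 6 bp
  [164,197): 33 bp
  [197,202): 5 bp
  [202,206): 4 bp
  [206,213): 7 bp
  [213,220): 7 bp

[1,4,5,6,7,7,7,8,9,10,11,11,13,14,16,18,19,21,33]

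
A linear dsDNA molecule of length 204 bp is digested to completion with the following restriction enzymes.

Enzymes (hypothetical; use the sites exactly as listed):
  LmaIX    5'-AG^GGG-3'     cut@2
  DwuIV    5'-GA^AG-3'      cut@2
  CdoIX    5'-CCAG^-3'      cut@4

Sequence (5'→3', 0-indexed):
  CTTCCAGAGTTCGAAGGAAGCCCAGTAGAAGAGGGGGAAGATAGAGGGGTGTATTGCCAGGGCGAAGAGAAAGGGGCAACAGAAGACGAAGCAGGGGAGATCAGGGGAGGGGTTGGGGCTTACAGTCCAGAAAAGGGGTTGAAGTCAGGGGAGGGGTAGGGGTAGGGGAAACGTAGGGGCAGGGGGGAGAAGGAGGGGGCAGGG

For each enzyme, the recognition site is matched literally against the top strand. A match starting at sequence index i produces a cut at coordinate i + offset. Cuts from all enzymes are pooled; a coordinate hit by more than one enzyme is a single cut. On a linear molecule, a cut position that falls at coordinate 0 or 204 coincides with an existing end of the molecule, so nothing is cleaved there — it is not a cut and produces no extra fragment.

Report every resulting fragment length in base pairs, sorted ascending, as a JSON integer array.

Scan for sites:
  LmaIX (AGGGG, off=2): starts [31, 44, 71, 92, 102, 107, 133, 146, 151, 157, 163, 174, 180, 193] → cuts [33, 46, 73, 94, 104, 109, 135, 148, 153, 159, 165, 176, 182, 195]
  DwuIV (GAAG, off=2): starts [12, 16, 27, 36, 63, 81, 87, 140, 188] → cuts [14, 18, 29, 38, 65, 83, 89, 142, 190]
  CdoIX (CCAG, off=4): starts [3, 21, 56, 126] → cuts [7, 25, 60, 130]

All cut coordinates (distinct, sorted): [7, 14, 18, 25, 29, 33, 38, 46, 60, 65, 73, 83, 89, 94, 104, 109, 130, 135, 142, 148, 153, 159, 165, 176, 182, 190, 195]

Fragment lengths:
  [0,7): 7 bp
  [7,14): 7 bp
  [14,18): 4 bp
  [18,25): 7 bp
  [25,29): 4 bp
  [29,33): 4 bp
  [33,38): 5 bp
  [38,46): 8 bp
  [46,60): 14 bp
  [60,65): 5 bp
  [65,73): 8 bp
  [73,83): 10 bp
  [83,89): 6 bp
  [89,94): 5 bp
  [94,104): 10 bp
  [104,109): 5 bp
  [109,130): 21 bp
  [130,135): 5 bp
  [135,142): 7 bp
  [142,148): 6 bp
  [148,153): 5 bp
  [153,159): 6 bp
  [159,165): 6 bp
  [165,176): 11 bp
  [176,182): 6 bp
  [182,190): 8 bp
  [190,195): 5 bp
  [195,204): 9 bp

[4,4,4,5,5,5,5,5,5,5,6,6,6,6,6,7,7,7,7,8,8,8,9,10,10,11,14,21]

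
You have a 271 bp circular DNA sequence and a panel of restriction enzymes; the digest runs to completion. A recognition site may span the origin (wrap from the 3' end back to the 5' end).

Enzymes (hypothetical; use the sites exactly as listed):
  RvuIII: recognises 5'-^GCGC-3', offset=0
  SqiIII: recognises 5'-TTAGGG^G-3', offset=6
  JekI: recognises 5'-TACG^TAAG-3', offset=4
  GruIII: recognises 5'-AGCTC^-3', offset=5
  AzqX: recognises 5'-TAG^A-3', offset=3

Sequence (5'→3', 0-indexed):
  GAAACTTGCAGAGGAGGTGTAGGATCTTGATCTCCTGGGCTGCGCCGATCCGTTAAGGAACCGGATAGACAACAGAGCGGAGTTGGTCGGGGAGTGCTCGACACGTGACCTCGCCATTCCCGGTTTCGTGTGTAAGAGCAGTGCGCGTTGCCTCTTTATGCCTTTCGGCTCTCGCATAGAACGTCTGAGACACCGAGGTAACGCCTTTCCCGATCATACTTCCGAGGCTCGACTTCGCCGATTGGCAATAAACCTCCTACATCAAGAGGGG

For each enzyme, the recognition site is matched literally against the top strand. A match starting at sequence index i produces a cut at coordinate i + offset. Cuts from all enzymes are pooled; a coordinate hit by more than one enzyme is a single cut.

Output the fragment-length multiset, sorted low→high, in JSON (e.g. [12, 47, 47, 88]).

[27,37,74,133]

Scan for sites:
  RvuIII (GCGC, off=0): starts [41, 142] → cuts [41, 142]
  SqiIII (TTAGGGG, off=6): no sites
  JekI (TACGTAAG, off=4): no sites
  GruIII (AGCTC, off=5): no sites
  AzqX (TAGA, off=3): starts [65, 176] → cuts [68, 179]

Pooled cuts: [41, 68, 142, 179]

Fragment lengths:
  41→68: 27 bp
  68→142: 74 bp
  142→179: 37 bp
  179→41 (wrap): 271-179+41 = 133 bp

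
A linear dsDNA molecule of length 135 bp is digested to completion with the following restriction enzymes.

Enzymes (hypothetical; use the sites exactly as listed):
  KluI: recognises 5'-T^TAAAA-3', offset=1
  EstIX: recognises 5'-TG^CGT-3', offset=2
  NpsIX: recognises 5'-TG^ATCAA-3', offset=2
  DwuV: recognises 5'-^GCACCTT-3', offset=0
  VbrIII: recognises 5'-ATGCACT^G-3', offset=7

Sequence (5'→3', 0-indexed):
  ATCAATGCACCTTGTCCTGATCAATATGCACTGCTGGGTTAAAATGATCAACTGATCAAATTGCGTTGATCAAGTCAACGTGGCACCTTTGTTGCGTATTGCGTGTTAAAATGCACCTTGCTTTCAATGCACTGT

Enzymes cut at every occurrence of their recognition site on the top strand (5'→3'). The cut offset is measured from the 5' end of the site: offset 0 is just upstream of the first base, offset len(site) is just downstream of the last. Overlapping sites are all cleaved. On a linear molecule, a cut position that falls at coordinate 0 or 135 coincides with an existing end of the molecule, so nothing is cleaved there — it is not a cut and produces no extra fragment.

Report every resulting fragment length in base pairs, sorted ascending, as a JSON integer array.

Per-enzyme occurrences:
  KluI TTAAAA/1: at [38, 105] ⇒ [39, 106]
  EstIX TGCGT/2: at [61, 92, 99] ⇒ [63, 94, 101]
  NpsIX TGATCAA/2: at [17, 44, 52, 66] ⇒ [19, 46, 54, 68]
  DwuV GCACCTT/0: at [6, 82, 112] ⇒ [6, 82, 112]
  VbrIII ATGCACTG/7: at [25, 126] ⇒ [32, 133]

All cut coordinates (distinct, sorted): [6, 19, 32, 39, 46, 54, 63, 68, 82, 94, 101, 106, 112, 133]

Fragment lengths:
  [0,6): 6 bp
  [6,19): 13 bp
  [19,32): 13 bp
  [32,39): 7 bp
  [39,46): 7 bp
  [46,54): 8 bp
  [54,63): 9 bp
  [63,68): 5 bp
  [68,82): 14 bp
  [82,94): 12 bp
  [94,101): 7 bp
  [101,106): 5 bp
  [106,112): 6 bp
  [112,133): 21 bp
  [133,135): 2 bp

[2,5,5,6,6,7,7,7,8,9,12,13,13,14,21]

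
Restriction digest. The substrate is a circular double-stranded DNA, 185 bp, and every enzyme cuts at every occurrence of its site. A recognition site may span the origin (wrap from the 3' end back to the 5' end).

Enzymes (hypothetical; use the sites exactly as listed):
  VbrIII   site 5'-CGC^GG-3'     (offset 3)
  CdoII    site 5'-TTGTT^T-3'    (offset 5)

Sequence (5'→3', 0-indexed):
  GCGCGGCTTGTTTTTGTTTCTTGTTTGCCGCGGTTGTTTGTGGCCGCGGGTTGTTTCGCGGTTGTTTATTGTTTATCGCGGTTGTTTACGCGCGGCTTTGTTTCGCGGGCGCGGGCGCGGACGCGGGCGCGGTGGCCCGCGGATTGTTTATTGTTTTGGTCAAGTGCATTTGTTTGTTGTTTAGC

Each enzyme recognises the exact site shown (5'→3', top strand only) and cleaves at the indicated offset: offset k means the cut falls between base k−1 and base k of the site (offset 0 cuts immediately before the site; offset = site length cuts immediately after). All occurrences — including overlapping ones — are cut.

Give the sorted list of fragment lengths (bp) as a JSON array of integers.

[4,4,6,6,6,6,6,6,6,7,7,7,7,7,7,7,7,8,8,8,8,9,9,10,19]

Site scan:
  VbrIII CGCGG/3: at [1, 28, 44, 56, 76, 90, 103, 109, 115, 121, 127, 137] ⇒ [4, 31, 47, 59, 79, 93, 106, 112, 118, 124, 130, 140]
  CdoII TTGTTT/5: at [7, 13, 20, 33, 50, 61, 68, 81, 97, 143, 150, 169, 176] ⇒ [12, 18, 25, 38, 55, 66, 73, 86, 102, 148, 155, 174, 181]

Pooled cuts: [4, 12, 18, 25, 31, 38, 47, 55, 59, 66, 73, 79, 86, 93, 102, 106, 112, 118, 124, 130, 140, 148, 155, 174, 181]

Fragments:
  4→12: 8 bp
  12→18: 6 bp
  18→25: 7 bp
  25→31: 6 bp
  31→38: 7 bp
  38→47: 9 bp
  47→55: 8 bp
  55→59: 4 bp
  59→66: 7 bp
  66→73: 7 bp
  73→79: 6 bp
  79→86: 7 bp
  86→93: 7 bp
  93→102: 9 bp
  102→106: 4 bp
  106→112: 6 bp
  112→118: 6 bp
  118→124: 6 bp
  124→130: 6 bp
  130→140: 10 bp
  140→148: 8 bp
  148→155: 7 bp
  155→174: 19 bp
  174→181: 7 bp
  181→4 (wrap): 185-181+4 = 8 bp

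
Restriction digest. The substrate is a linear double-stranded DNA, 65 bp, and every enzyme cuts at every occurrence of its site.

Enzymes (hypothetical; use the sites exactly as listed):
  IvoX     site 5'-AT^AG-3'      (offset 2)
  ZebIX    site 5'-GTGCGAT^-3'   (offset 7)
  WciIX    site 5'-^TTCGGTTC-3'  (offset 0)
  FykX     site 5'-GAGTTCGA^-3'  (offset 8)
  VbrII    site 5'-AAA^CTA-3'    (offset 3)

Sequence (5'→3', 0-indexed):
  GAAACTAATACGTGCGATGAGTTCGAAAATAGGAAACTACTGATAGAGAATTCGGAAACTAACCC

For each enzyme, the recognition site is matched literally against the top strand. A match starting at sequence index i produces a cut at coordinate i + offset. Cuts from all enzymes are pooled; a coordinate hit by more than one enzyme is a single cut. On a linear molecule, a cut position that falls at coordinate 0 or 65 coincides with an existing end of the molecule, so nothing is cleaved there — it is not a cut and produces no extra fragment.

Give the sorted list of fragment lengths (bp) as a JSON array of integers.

Per-enzyme occurrences:
  IvoX ATAG/2: at [28, 42] ⇒ [30, 44]
  ZebIX GTGCGAT/7: at [11] ⇒ [18]
  WciIX (TTCGGTTC, off=0): no sites
  FykX GAGTTCGA/8: at [18] ⇒ [26]
  VbrII AAACTA/3: at [1, 33, 55] ⇒ [4, 36, 58]

All cut coordinates (distinct, sorted): [4, 18, 26, 30, 36, 44, 58]

Fragments:
  [0,4): 4 bp
  [4,18): 14 bp
  [18,26): 8 bp
  [26,30): 4 bp
  [30,36): 6 bp
  [36,44): 8 bp
  [44,58): 14 bp
  [58,65): 7 bp

[4,4,6,7,8,8,14,14]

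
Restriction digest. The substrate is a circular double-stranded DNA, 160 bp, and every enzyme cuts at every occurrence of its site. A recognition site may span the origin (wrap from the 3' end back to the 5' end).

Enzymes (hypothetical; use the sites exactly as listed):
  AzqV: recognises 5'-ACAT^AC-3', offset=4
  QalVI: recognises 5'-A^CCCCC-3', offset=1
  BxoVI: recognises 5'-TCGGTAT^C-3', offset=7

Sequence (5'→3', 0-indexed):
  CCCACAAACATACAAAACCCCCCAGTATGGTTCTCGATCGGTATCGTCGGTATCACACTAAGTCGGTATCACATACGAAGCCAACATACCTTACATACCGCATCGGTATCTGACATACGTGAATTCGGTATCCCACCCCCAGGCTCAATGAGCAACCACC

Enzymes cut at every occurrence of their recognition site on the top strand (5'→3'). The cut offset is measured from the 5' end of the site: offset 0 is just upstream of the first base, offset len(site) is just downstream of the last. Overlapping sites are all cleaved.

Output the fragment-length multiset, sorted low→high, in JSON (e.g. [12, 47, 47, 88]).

Site scan:
  AzqV (ACATAC, off=4): starts [7, 70, 83, 92, 112] → cuts [11, 74, 87, 96, 116]
  QalVI (ACCCCC, off=1): starts [16, 134, 157] → cuts [17, 135, 158]
  BxoVI (TCGGTATC, off=7): starts [37, 46, 62, 102, 124] → cuts [44, 53, 69, 109, 131]

Pooled cuts: [11, 17, 44, 53, 69, 74, 87, 96, 109, 116, 131, 135, 158]

Fragment lengths:
  11→17: 6 bp
  17→44: 27 bp
  44→53: 9 bp
  53→69: 16 bp
  69→74: 5 bp
  74→87: 13 bp
  87→96: 9 bp
  96→109: 13 bp
  109→116: 7 bp
  116→131: 15 bp
  131→135: 4 bp
  135→158: 23 bp
  158→11 (wrap): 160-158+11 = 13 bp

[4,5,6,7,9,9,13,13,13,15,16,23,27]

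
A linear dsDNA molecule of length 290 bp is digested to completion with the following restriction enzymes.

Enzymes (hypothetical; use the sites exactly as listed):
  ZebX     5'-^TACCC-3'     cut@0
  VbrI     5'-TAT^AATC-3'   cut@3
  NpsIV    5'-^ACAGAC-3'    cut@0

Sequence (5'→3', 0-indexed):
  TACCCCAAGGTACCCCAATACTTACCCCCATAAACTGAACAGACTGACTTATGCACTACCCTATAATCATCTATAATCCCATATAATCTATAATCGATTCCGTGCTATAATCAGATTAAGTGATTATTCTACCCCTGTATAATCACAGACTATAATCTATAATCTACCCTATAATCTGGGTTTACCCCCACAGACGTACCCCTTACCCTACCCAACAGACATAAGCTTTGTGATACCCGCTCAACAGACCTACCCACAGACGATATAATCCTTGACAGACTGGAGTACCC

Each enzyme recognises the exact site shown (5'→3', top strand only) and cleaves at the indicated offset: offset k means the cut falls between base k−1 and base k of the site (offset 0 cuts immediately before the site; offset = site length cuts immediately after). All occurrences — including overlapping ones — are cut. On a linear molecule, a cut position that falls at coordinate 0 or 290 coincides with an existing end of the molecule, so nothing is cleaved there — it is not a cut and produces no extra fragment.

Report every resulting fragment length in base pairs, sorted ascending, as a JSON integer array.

Per-enzyme occurrences:
  ZebX TACCC/0: at [0, 10, 22, 56, 129, 164, 182, 196, 203, 208, 233, 250, 285] ⇒ [10, 22, 56, 129, 164, 182, 196, 203, 208, 233, 250, 285] (position 0 is a terminus of the linear molecule — no cut)
  VbrI TATAATC/3: at [61, 71, 81, 88, 105, 137, 150, 157, 169, 263] ⇒ [64, 74, 84, 91, 108, 140, 153, 160, 172, 266]
  NpsIV ACAGAC/0: at [38, 144, 189, 214, 243, 255, 274] ⇒ [38, 144, 189, 214, 243, 255, 274]

All cut coordinates (distinct, sorted): [10, 22, 38, 56, 64, 74, 84, 91, 108, 129, 140, 144, 153, 160, 164, 172, 182, 189, 196, 203, 208, 214, 233, 243, 250, 255, 266, 274, 285]

Fragments:
  [0,10): 10 bp
  [10,22): 12 bp
  [22,38): 16 bp
  [38,56): 18 bp
  [56,64): 8 bp
  [64,74): 10 bp
  [74,84): 10 bp
  [84,91): 7 bp
  [91,108): 17 bp
  [108,129): 21 bp
  [129,140): 11 bp
  [140,144): 4 bp
  [144,153): 9 bp
  [153,160): 7 bp
  [160,164): 4 bp
  [164,172): 8 bp
  [172,182): 10 bp
  [182,189): 7 bp
  [189,196): 7 bp
  [196,203): 7 bp
  [203,208): 5 bp
  [208,214): 6 bp
  [214,233): 19 bp
  [233,243): 10 bp
  [243,250): 7 bp
  [250,255): 5 bp
  [255,266): 11 bp
  [266,274): 8 bp
  [274,285): 11 bp
  [285,290): 5 bp

[4,4,5,5,5,6,7,7,7,7,7,7,8,8,8,9,10,10,10,10,10,11,11,11,12,16,17,18,19,21]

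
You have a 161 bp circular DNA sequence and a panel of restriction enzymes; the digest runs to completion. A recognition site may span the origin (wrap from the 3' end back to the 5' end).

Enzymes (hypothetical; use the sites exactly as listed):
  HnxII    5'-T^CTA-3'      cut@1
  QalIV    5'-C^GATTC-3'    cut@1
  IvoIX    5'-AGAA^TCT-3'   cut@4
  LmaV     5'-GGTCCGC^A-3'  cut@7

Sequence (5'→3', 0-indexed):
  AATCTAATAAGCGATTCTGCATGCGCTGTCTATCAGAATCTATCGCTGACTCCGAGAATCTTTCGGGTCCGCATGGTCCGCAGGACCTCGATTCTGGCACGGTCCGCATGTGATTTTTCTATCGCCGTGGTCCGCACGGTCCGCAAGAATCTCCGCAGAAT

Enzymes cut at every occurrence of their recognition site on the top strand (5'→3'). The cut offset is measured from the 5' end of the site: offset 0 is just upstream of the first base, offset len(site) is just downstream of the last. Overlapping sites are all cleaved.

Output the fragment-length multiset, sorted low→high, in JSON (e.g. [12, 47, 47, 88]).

Per-enzyme occurrences:
  HnxII (TCTA, off=1): starts [2, 28, 38, 117] → cuts [3, 29, 39, 118]
  QalIV (CGATTC, off=1): starts [11, 88] → cuts [12, 89]
  IvoIX (AGAATCT, off=4): starts [34, 54, 145] → cuts [38, 58, 149]
  LmaV (GGTCCGCA, off=7): starts [65, 74, 100, 128, 137] → cuts [72, 81, 107, 135, 144]

Pooled cuts: [3, 12, 29, 38, 39, 58, 72, 81, 89, 107, 118, 135, 144, 149]

Fragments:
  3→12: 9 bp
  12→29: 17 bp
  29→38: 9 bp
  38→39: 1 bp
  39→58: 19 bp
  58→72: 14 bp
  72→81: 9 bp
  81→89: 8 bp
  89→107: 18 bp
  107→118: 11 bp
  118→135: 17 bp
  135→144: 9 bp
  144→149: 5 bp
  149→3 (wrap): 161-149+3 = 15 bp

[1,5,8,9,9,9,9,11,14,15,17,17,18,19]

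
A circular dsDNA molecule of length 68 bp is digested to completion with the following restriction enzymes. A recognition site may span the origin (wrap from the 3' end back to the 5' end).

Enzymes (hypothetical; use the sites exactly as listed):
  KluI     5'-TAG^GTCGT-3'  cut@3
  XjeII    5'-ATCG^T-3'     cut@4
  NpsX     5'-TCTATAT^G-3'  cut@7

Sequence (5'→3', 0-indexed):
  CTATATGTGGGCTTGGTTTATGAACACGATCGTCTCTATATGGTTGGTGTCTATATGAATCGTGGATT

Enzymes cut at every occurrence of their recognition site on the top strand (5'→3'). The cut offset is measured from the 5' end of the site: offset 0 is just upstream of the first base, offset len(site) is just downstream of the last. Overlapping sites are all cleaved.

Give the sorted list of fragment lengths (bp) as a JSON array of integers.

[6,9,12,15,26]

Scan for sites:
  KluI (TAGGTCGT, off=3): no sites
  XjeII ATCGT/4: at [28, 58] ⇒ [32, 62]
  NpsX TCTATATG/7: at [34, 49, 67] ⇒ [6, 41, 56]

Pooled cuts: [6, 32, 41, 56, 62]

Fragment lengths:
  6→32: 26 bp
  32→41: 9 bp
  41→56: 15 bp
  56→62: 6 bp
  62→6 (wrap): 68-62+6 = 12 bp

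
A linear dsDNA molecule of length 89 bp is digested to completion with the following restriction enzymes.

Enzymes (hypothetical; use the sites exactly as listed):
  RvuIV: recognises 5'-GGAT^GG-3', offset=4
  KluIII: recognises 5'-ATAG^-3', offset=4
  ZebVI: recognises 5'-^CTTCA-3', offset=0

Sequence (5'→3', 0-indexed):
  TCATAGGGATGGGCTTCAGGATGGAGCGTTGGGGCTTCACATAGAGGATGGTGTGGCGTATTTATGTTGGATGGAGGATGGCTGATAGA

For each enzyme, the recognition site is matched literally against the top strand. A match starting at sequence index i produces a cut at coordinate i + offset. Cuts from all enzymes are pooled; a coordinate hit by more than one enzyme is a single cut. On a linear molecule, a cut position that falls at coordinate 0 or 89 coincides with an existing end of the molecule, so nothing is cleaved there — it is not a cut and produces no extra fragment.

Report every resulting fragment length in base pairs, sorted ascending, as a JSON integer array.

[1,3,4,5,6,7,9,9,10,12,23]

Scan for sites:
  RvuIV GGATGG/4: at [6, 18, 45, 68, 75] ⇒ [10, 22, 49, 72, 79]
  KluIII ATAG/4: at [2, 40, 84] ⇒ [6, 44, 88]
  ZebVI CTTCA/0: at [13, 34] ⇒ [13, 34]

Pooled cuts: [6, 10, 13, 22, 34, 44, 49, 72, 79, 88]

Fragments:
  [0,6): 6 bp
  [6,10): 4 bp
  [10,13): 3 bp
  [13,22): 9 bp
  [22,34): 12 bp
  [34,44): 10 bp
  [44,49): 5 bp
  [49,72): 23 bp
  [72,79): 7 bp
  [79,88): 9 bp
  [88,89): 1 bp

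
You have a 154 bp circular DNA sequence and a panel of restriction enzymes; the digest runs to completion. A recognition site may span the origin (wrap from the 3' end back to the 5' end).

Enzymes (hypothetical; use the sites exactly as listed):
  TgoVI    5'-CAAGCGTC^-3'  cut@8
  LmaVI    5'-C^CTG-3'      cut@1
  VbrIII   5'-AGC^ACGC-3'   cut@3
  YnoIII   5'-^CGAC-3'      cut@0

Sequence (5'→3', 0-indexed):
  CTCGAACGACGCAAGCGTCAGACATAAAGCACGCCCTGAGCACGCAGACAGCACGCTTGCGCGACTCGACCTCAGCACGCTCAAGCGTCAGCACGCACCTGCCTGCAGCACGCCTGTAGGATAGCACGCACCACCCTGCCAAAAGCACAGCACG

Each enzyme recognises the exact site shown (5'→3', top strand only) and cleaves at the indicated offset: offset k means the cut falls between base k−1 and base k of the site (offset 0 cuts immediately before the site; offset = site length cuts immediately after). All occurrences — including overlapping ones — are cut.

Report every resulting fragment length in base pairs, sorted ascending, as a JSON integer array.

[3,4,4,5,5,6,6,7,9,9,10,10,11,11,12,13,13,16]

Per-enzyme occurrences:
  TgoVI CAAGCGTC/8: at [11, 81] ⇒ [19, 89]
  LmaVI CCTG/1: at [34, 97, 101, 112, 134] ⇒ [35, 98, 102, 113, 135]
  VbrIII AGCACGC/3: at [27, 38, 49, 73, 89, 106, 122, 148] ⇒ [30, 41, 52, 76, 92, 109, 125, 151]
  YnoIII CGAC/0: at [6, 61, 66] ⇒ [6, 61, 66]

Pooled cuts: [6, 19, 30, 35, 41, 52, 61, 66, 76, 89, 92, 98, 102, 109, 113, 125, 135, 151]

Fragments:
  6→19: 13 bp
  19→30: 11 bp
  30→35: 5 bp
  35→41: 6 bp
  41→52: 11 bp
  52→61: 9 bp
  61→66: 5 bp
  66→76: 10 bp
  76→89: 13 bp
  89→92: 3 bp
  92→98: 6 bp
  98→102: 4 bp
  102→109: 7 bp
  109→113: 4 bp
  113→125: 12 bp
  125→135: 10 bp
  135→151: 16 bp
  151→6 (wrap): 154-151+6 = 9 bp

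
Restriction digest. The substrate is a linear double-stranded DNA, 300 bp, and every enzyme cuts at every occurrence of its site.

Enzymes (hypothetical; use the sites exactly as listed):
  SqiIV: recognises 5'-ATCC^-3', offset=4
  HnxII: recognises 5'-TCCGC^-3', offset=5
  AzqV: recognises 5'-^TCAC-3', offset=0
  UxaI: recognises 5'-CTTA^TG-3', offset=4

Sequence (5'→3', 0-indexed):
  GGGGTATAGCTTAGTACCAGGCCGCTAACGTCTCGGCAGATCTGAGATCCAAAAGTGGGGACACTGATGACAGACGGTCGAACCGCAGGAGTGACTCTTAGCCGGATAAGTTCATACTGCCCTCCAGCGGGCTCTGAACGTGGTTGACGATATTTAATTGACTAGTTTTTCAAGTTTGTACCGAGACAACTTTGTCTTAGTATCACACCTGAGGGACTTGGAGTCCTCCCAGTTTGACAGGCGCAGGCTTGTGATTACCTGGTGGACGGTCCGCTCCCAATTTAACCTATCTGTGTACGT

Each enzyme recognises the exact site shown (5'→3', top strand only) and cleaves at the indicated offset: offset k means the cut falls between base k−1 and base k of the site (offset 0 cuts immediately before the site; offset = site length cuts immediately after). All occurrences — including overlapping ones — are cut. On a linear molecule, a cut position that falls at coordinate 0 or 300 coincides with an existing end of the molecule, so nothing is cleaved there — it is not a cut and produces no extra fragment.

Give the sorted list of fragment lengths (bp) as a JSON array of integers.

Per-enzyme occurrences:
  SqiIV (ATCC, off=4): starts [46] → cuts [50]
  HnxII (TCCGC, off=5): starts [269] → cuts [274]
  AzqV (TCAC, off=0): starts [202] → cuts [202]
  UxaI (CTTATG, off=4): no sites

Pooled cuts: [50, 202, 274]

Fragments:
  [0,50): 50 bp
  [50,202): 152 bp
  [202,274): 72 bp
  [274,300): 26 bp

[26,50,72,152]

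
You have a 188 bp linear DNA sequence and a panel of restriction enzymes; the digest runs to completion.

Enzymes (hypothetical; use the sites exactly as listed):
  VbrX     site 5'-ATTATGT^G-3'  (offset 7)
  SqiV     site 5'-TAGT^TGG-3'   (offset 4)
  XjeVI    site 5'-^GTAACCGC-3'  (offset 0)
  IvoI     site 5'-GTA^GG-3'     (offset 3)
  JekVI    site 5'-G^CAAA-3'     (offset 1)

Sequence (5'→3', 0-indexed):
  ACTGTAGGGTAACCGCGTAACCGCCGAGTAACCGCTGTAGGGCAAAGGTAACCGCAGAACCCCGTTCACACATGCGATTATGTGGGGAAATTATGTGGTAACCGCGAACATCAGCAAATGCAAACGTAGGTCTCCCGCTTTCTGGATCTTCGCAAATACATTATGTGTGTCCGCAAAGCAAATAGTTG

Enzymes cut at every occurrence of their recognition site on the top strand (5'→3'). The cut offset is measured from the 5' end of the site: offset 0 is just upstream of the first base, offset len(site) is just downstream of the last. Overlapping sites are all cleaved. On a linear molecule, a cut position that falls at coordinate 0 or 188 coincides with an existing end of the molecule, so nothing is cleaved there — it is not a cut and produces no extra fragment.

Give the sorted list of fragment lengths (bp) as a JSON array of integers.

Site scan:
  VbrX ATTATGTG/7: at [76, 89, 159] ⇒ [83, 96, 166]
  SqiV (TAGTTGG, off=4): no sites
  XjeVI GTAACCGC/0: at [8, 16, 27, 47, 97] ⇒ [8, 16, 27, 47, 97]
  IvoI GTAGG/3: at [3, 36, 125] ⇒ [6, 39, 128]
  JekVI GCAAA/1: at [41, 113, 119, 151, 172, 177] ⇒ [42, 114, 120, 152, 173, 178]

All cut coordinates (distinct, sorted): [6, 8, 16, 27, 39, 42, 47, 83, 96, 97, 114, 120, 128, 152, 166, 173, 178]

Fragments:
  [0,6): 6 bp
  [6,8): 2 bp
  [8,16): 8 bp
  [16,27): 11 bp
  [27,39): 12 bp
  [39,42): 3 bp
  [42,47): 5 bp
  [47,83): 36 bp
  [83,96): 13 bp
  [96,97): 1 bp
  [97,114): 17 bp
  [114,120): 6 bp
  [120,128): 8 bp
  [128,152): 24 bp
  [152,166): 14 bp
  [166,173): 7 bp
  [173,178): 5 bp
  [178,188): 10 bp

[1,2,3,5,5,6,6,7,8,8,10,11,12,13,14,17,24,36]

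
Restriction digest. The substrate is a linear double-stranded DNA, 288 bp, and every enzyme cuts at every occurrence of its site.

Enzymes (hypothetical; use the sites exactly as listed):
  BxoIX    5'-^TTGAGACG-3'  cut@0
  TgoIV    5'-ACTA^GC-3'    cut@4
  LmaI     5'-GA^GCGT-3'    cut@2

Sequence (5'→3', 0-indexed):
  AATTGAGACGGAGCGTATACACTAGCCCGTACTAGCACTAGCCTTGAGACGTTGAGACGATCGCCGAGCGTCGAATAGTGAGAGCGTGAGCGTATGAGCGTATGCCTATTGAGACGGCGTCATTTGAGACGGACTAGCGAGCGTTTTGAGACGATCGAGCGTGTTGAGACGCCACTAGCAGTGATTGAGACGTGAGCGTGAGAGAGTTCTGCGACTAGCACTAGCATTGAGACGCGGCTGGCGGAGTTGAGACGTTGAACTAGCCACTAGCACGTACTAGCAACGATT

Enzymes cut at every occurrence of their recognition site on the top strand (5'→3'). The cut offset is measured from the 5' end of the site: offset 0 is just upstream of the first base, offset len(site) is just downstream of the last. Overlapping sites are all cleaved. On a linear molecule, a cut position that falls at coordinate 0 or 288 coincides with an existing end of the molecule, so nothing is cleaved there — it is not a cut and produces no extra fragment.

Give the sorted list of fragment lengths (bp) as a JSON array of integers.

Site scan:
  BxoIX (TTGAGACG, off=0): starts [2, 43, 51, 108, 123, 145, 163, 184, 226, 246] → cuts [2, 43, 51, 108, 123, 145, 163, 184, 226, 246]
  TgoIV (ACTAGC, off=4): starts [20, 30, 36, 132, 173, 213, 219, 258, 265, 275] → cuts [24, 34, 40, 136, 177, 217, 223, 262, 269, 279]
  LmaI (GAGCGT, off=2): starts [10, 65, 81, 87, 95, 138, 156, 193] → cuts [12, 67, 83, 89, 97, 140, 158, 195]

Pooled cuts: [2, 12, 24, 34, 40, 43, 51, 67, 83, 89, 97, 108, 123, 136, 140, 145, 158, 163, 177, 184, 195, 217, 223, 226, 246, 262, 269, 279]

Fragment lengths:
  [0,2): 2 bp
  [2,12): 10 bp
  [12,24): 12 bp
  [24,34): 10 bp
  [34,40): 6 bp
  [40,43): 3 bp
  [43,51): 8 bp
  [51,67): 16 bp
  [67,83): 16 bp
  [83,89): 6 bp
  [89,97): 8 bp
  [97,108): 11 bp
  [108,123): 15 bp
  [123,136): 13 bp
  [136,140): 4 bp
  [140,145): 5 bp
  [145,158): 13 bp
  [158,163): 5 bp
  [163,177): 14 bp
  [177,184): 7 bp
  [184,195): 11 bp
  [195,217): 22 bp
  [217,223): 6 bp
  [223,226): 3 bp
  [226,246): 20 bp
  [246,262): 16 bp
  [262,269): 7 bp
  [269,279): 10 bp
  [279,288): 9 bp

[2,3,3,4,5,5,6,6,6,7,7,8,8,9,10,10,10,11,11,12,13,13,14,15,16,16,16,20,22]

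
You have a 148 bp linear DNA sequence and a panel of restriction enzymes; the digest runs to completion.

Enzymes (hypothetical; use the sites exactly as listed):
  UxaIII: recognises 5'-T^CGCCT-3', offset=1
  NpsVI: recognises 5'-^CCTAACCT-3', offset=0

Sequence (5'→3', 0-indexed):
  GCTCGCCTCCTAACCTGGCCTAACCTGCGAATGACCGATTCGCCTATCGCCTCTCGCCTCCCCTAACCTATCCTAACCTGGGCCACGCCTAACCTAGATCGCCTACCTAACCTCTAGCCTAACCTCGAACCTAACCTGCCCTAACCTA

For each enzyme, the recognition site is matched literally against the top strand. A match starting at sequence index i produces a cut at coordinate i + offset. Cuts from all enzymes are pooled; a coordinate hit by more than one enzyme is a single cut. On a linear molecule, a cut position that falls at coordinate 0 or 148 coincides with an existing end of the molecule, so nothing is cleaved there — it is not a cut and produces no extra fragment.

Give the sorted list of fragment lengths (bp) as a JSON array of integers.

[3,5,6,7,7,7,9,10,10,10,12,12,12,16,22]

Scan for sites:
  UxaIII TCGCCT/1: at [2, 39, 46, 53, 98] ⇒ [3, 40, 47, 54, 99]
  NpsVI CCTAACCT/0: at [8, 18, 61, 71, 87, 105, 117, 129, 139] ⇒ [8, 18, 61, 71, 87, 105, 117, 129, 139]

Pooled cuts: [3, 8, 18, 40, 47, 54, 61, 71, 87, 99, 105, 117, 129, 139]

Fragment lengths:
  [0,3): 3 bp
  [3,8): 5 bp
  [8,18): 10 bp
  [18,40): 22 bp
  [40,47): 7 bp
  [47,54): 7 bp
  [54,61): 7 bp
  [61,71): 10 bp
  [71,87): 16 bp
  [87,99): 12 bp
  [99,105): 6 bp
  [105,117): 12 bp
  [117,129): 12 bp
  [129,139): 10 bp
  [139,148): 9 bp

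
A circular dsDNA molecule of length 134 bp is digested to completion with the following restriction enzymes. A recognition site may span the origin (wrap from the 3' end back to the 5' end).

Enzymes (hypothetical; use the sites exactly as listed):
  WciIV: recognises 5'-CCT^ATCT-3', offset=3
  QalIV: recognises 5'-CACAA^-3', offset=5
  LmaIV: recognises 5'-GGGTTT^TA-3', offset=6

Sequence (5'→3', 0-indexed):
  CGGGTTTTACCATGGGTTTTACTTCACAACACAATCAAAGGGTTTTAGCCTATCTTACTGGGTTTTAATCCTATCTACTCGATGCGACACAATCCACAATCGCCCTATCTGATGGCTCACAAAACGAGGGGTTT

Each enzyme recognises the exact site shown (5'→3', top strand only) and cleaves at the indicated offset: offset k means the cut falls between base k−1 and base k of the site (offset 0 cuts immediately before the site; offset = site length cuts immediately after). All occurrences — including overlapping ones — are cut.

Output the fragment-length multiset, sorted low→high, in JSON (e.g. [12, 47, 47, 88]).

Scan for sites:
  WciIV (CCTATCT, off=3): starts [48, 69, 103] → cuts [51, 72, 106]
  QalIV (CACAA, off=5): starts [24, 29, 87, 94, 117] → cuts [29, 34, 92, 99, 122]
  LmaIV (GGGTTTTA, off=6): starts [1, 13, 39, 59] → cuts [7, 19, 45, 65]

All cut coordinates (distinct, sorted): [7, 19, 29, 34, 45, 51, 65, 72, 92, 99, 106, 122]

Fragment lengths:
  7→19: 12 bp
  19→29: 10 bp
  29→34: 5 bp
  34→45: 11 bp
  45→51: 6 bp
  51→65: 14 bp
  65→72: 7 bp
  72→92: 20 bp
  92→99: 7 bp
  99→106: 7 bp
  106→122: 16 bp
  122→7 (wrap): 134-122+7 = 19 bp

[5,6,7,7,7,10,11,12,14,16,19,20]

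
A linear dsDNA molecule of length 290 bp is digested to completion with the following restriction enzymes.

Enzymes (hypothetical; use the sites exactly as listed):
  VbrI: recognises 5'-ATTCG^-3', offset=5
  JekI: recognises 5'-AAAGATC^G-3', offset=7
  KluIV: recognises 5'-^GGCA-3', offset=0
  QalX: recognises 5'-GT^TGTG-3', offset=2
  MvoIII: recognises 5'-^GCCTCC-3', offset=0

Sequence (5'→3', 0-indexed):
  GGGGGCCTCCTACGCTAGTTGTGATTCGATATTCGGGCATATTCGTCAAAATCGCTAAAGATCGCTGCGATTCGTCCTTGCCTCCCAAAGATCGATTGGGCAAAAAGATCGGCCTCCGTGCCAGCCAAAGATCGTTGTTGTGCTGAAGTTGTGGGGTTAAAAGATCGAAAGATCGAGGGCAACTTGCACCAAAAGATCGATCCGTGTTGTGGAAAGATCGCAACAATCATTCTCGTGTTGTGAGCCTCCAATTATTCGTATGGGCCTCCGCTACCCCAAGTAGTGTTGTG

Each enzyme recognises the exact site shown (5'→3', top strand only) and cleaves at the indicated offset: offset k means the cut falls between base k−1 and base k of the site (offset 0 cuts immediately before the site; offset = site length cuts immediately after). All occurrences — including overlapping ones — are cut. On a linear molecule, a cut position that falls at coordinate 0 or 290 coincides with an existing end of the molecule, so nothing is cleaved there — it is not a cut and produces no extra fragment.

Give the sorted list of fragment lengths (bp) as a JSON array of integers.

Site scan:
  VbrI (ATTCG, off=5): starts [23, 30, 40, 69, 253] → cuts [28, 35, 45, 74, 258]
  JekI (AAAGATCG, off=7): starts [56, 86, 103, 126, 159, 167, 191, 212] → cuts [63, 93, 110, 133, 166, 174, 198, 219]
  KluIV (GGCA, off=0): starts [35, 98, 177] → cuts [35, 98, 177]
  QalX (GTTGTG, off=2): starts [17, 136, 147, 205, 236, 284] → cuts [19, 138, 149, 207, 238, 286]
  MvoIII (GCCTCC, off=0): starts [4, 79, 111, 243, 263] → cuts [4, 79, 111, 243, 263]

Pooled cuts: [4, 19, 28, 35, 45, 63, 74, 79, 93, 98, 110, 111, 133, 138, 149, 166, 174, 177, 198, 207, 219, 238, 243, 258, 263, 286]

Fragment lengths:
  [0,4): 4 bp
  [4,19): 15 bp
  [19,28): 9 bp
  [28,35): 7 bp
  [35,45): 10 bp
  [45,63): 18 bp
  [63,74): 11 bp
  [74,79): 5 bp
  [79,93): 14 bp
  [93,98): 5 bp
  [98,110): 12 bp
  [110,111): 1 bp
  [111,133): 22 bp
  [133,138): 5 bp
  [138,149): 11 bp
  [149,166): 17 bp
  [166,174): 8 bp
  [174,177): 3 bp
  [177,198): 21 bp
  [198,207): 9 bp
  [207,219): 12 bp
  [219,238): 19 bp
  [238,243): 5 bp
  [243,258): 15 bp
  [258,263): 5 bp
  [263,286): 23 bp
  [286,290): 4 bp

[1,3,4,4,5,5,5,5,5,7,8,9,9,10,11,11,12,12,14,15,15,17,18,19,21,22,23]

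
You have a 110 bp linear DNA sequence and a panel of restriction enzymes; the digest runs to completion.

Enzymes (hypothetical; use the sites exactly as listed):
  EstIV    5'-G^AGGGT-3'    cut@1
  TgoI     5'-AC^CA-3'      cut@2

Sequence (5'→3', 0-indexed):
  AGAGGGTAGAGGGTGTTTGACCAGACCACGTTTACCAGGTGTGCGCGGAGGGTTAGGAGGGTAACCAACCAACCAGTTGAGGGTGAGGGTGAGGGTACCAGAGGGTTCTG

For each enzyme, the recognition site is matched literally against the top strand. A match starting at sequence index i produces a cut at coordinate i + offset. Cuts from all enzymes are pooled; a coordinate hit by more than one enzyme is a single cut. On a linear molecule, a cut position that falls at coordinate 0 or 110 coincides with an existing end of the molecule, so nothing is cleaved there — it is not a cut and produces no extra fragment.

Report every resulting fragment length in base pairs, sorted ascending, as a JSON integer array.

Per-enzyme occurrences:
  EstIV (GAGGGT, off=1): starts [1, 8, 47, 56, 78, 84, 90, 100] → cuts [2, 9, 48, 57, 79, 85, 91, 101]
  TgoI (ACCA, off=2): starts [19, 24, 33, 63, 67, 71, 96] → cuts [21, 26, 35, 65, 69, 73, 98]

All cut coordinates (distinct, sorted): [2, 9, 21, 26, 35, 48, 57, 65, 69, 73, 79, 85, 91, 98, 101]

Fragment lengths:
  [0,2): 2 bp
  [2,9): 7 bp
  [9,21): 12 bp
  [21,26): 5 bp
  [26,35): 9 bp
  [35,48): 13 bp
  [48,57): 9 bp
  [57,65): 8 bp
  [65,69): 4 bp
  [69,73): 4 bp
  [73,79): 6 bp
  [79,85): 6 bp
  [85,91): 6 bp
  [91,98): 7 bp
  [98,101): 3 bp
  [101,110): 9 bp

[2,3,4,4,5,6,6,6,7,7,8,9,9,9,12,13]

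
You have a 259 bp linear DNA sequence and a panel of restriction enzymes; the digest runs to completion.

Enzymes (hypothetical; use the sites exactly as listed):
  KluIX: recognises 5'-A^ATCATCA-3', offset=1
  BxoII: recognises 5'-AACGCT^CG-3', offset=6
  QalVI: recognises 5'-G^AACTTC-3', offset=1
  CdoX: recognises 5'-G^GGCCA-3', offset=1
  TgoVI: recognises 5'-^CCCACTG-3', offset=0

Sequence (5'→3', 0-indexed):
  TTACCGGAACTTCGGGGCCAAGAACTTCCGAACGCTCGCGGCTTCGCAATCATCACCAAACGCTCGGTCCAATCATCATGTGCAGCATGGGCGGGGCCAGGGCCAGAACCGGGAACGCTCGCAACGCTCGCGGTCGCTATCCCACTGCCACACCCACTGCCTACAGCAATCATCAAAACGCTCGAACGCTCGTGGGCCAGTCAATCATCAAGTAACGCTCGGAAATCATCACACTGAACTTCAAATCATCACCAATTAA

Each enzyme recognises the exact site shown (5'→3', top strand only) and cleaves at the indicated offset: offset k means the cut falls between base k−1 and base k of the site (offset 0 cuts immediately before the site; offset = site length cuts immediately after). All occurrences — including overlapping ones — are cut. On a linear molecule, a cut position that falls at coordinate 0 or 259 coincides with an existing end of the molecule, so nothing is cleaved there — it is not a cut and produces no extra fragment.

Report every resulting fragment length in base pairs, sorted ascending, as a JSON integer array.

[4,5,6,7,7,7,8,8,8,9,9,12,12,12,12,14,14,15,16,16,16,19,23]

Per-enzyme occurrences:
  KluIX AATCATCA/1: at [47, 70, 167, 202, 223, 243] ⇒ [48, 71, 168, 203, 224, 244]
  BxoII AACGCTCG/6: at [30, 58, 113, 122, 176, 184, 213] ⇒ [36, 64, 119, 128, 182, 190, 219]
  QalVI GAACTTC/1: at [6, 21, 235] ⇒ [7, 22, 236]
  CdoX GGGCCA/1: at [14, 93, 99, 193] ⇒ [15, 94, 100, 194]
  TgoVI CCCACTG/0: at [140, 152] ⇒ [140, 152]

Pooled cuts: [7, 15, 22, 36, 48, 64, 71, 94, 100, 119, 128, 140, 152, 168, 182, 190, 194, 203, 219, 224, 236, 244]

Fragments:
  [0,7): 7 bp
  [7,15): 8 bp
  [15,22): 7 bp
  [22,36): 14 bp
  [36,48): 12 bp
  [48,64): 16 bp
  [64,71): 7 bp
  [71,94): 23 bp
  [94,100): 6 bp
  [100,119): 19 bp
  [119,128): 9 bp
  [128,140): 12 bp
  [140,152): 12 bp
  [152,168): 16 bp
  [168,182): 14 bp
  [182,190): 8 bp
  [190,194): 4 bp
  [194,203): 9 bp
  [203,219): 16 bp
  [219,224): 5 bp
  [224,236): 12 bp
  [236,244): 8 bp
  [244,259): 15 bp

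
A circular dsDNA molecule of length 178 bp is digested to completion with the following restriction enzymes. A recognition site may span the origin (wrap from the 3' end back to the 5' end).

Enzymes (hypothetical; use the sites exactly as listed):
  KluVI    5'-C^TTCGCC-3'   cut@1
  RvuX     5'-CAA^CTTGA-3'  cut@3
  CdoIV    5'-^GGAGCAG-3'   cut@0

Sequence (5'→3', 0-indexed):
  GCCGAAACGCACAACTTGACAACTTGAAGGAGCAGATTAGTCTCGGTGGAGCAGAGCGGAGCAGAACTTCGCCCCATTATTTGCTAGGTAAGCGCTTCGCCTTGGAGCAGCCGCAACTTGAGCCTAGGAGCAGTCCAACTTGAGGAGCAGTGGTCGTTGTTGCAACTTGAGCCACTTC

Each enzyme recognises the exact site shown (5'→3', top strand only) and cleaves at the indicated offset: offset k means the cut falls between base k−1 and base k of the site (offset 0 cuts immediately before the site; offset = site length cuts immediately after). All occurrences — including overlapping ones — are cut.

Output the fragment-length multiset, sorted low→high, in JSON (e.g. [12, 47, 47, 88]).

[5,6,8,8,10,10,10,10,12,13,17,19,22,28]

Site scan:
  KluVI (CTTCGCC, off=1): starts [66, 94, 174] → cuts [67, 95, 175]
  RvuX (CAACTTGA, off=3): starts [11, 19, 113, 135, 162] → cuts [14, 22, 116, 138, 165]
  CdoIV (GGAGCAG, off=0): starts [28, 47, 57, 103, 126, 143] → cuts [28, 47, 57, 103, 126, 143]

Pooled cuts: [14, 22, 28, 47, 57, 67, 95, 103, 116, 126, 138, 143, 165, 175]

Fragment lengths:
  14→22: 8 bp
  22→28: 6 bp
  28→47: 19 bp
  47→57: 10 bp
  57→67: 10 bp
  67→95: 28 bp
  95→103: 8 bp
  103→116: 13 bp
  116→126: 10 bp
  126→138: 12 bp
  138→143: 5 bp
  143→165: 22 bp
  165→175: 10 bp
  175→14 (wrap): 178-175+14 = 17 bp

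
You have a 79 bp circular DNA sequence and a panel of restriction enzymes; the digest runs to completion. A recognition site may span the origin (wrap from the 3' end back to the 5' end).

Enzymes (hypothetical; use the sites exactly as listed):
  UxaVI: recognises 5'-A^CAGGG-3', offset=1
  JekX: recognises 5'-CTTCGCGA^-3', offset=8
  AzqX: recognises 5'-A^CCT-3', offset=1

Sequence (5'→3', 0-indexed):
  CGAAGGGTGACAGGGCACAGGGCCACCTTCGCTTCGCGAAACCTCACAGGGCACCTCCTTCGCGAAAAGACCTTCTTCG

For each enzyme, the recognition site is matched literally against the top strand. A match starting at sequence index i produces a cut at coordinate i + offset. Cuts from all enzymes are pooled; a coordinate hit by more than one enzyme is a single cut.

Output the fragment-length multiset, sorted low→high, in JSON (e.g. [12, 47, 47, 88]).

[2,5,5,7,7,7,8,12,12,14]

Site scan:
  UxaVI (ACAGGG, off=1): starts [9, 16, 45] → cuts [10, 17, 46]
  JekX (CTTCGCGA, off=8): starts [31, 57, 74] → cuts [3, 39, 65]
  AzqX (ACCT, off=1): starts [24, 40, 52, 69] → cuts [25, 41, 53, 70]

Pooled cuts: [3, 10, 17, 25, 39, 41, 46, 53, 65, 70]

Fragments:
  3→10: 7 bp
  10→17: 7 bp
  17→25: 8 bp
  25→39: 14 bp
  39→41: 2 bp
  41→46: 5 bp
  46→53: 7 bp
  53→65: 12 bp
  65→70: 5 bp
  70→3 (wrap): 79-70+3 = 12 bp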